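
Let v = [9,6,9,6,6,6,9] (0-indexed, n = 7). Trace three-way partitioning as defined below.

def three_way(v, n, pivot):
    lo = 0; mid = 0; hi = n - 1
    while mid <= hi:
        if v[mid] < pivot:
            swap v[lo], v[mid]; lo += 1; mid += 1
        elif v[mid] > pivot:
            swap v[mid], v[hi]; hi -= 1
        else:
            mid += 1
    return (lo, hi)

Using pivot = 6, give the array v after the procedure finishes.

[6,6,6,6,9,9,9]

pivot = 6; lo=0, mid=0, hi=6
v[mid]=9>6: swap v[0],v[6]; hi=5 → [9,6,9,6,6,6,9]
v[mid]=9>6: swap v[0],v[5]; hi=4 → [6,6,9,6,6,9,9]
v[mid]=6=6: mid=1
v[mid]=6=6: mid=2
v[mid]=9>6: swap v[2],v[4]; hi=3 → [6,6,6,6,9,9,9]
v[mid]=6=6: mid=3
v[mid]=6=6: mid=4
end: lo=0, hi=3; v = [6,6,6,6,9,9,9]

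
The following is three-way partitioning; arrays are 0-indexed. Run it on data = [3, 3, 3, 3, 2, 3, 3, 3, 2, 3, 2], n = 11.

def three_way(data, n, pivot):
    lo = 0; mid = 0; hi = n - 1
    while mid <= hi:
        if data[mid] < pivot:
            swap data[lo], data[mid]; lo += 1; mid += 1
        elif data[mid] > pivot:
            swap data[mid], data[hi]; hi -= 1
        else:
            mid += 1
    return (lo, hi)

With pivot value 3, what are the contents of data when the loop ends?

pivot = 3; lo=0, mid=0, hi=10
data[mid]=3=3: mid=1
data[mid]=3=3: mid=2
data[mid]=3=3: mid=3
data[mid]=3=3: mid=4
data[mid]=2<3: swap data[0],data[4]; lo=1,mid=5 → [2, 3, 3, 3, 3, 3, 3, 3, 2, 3, 2]
data[mid]=3=3: mid=6
data[mid]=3=3: mid=7
data[mid]=3=3: mid=8
data[mid]=2<3: swap data[1],data[8]; lo=2,mid=9 → [2, 2, 3, 3, 3, 3, 3, 3, 3, 3, 2]
data[mid]=3=3: mid=10
data[mid]=2<3: swap data[2],data[10]; lo=3,mid=11 → [2, 2, 2, 3, 3, 3, 3, 3, 3, 3, 3]
end: lo=3, hi=10; data = [2, 2, 2, 3, 3, 3, 3, 3, 3, 3, 3]

[2, 2, 2, 3, 3, 3, 3, 3, 3, 3, 3]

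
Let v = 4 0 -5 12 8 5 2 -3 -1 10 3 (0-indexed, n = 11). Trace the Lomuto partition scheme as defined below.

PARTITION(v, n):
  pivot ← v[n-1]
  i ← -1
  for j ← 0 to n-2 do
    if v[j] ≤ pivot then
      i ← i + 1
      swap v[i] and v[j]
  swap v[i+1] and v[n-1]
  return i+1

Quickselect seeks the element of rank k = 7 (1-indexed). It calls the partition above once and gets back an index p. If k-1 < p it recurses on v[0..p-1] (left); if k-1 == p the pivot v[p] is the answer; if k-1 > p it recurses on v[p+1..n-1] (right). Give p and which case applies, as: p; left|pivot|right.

5; right

pivot=3, i=-1
j=0: 4>3, skip
j=1: 0≤3, i=0, swap(0,1) ⇒ 0 4 -5 12 8 5 2 -3 -1 10 3
j=2: -5≤3, i=1, swap(1,2) ⇒ 0 -5 4 12 8 5 2 -3 -1 10 3
j=3: 12>3, skip
j=4: 8>3, skip
j=5: 5>3, skip
j=6: 2≤3, i=2, swap(2,6) ⇒ 0 -5 2 12 8 5 4 -3 -1 10 3
j=7: -3≤3, i=3, swap(3,7) ⇒ 0 -5 2 -3 8 5 4 12 -1 10 3
j=8: -1≤3, i=4, swap(4,8) ⇒ 0 -5 2 -3 -1 5 4 12 8 10 3
j=9: 10>3, skip
swap(5,10) ⇒ 0 -5 2 -3 -1 3 4 12 8 10 5; return 5
p = 5; k-1 = 6 > 5 ⇒ right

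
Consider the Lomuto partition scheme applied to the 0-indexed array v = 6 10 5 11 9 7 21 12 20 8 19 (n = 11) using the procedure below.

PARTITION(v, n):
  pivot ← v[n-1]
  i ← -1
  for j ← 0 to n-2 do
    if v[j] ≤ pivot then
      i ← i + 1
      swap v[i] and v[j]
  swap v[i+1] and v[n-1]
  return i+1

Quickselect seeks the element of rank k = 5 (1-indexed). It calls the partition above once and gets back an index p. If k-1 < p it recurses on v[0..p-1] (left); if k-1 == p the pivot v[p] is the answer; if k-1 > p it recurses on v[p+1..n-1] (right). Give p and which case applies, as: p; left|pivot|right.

pivot=19, i=-1
j=0: 6≤19, i=0, swap(0,0) ⇒ 6 10 5 11 9 7 21 12 20 8 19
j=1: 10≤19, i=1, swap(1,1) ⇒ 6 10 5 11 9 7 21 12 20 8 19
j=2: 5≤19, i=2, swap(2,2) ⇒ 6 10 5 11 9 7 21 12 20 8 19
j=3: 11≤19, i=3, swap(3,3) ⇒ 6 10 5 11 9 7 21 12 20 8 19
j=4: 9≤19, i=4, swap(4,4) ⇒ 6 10 5 11 9 7 21 12 20 8 19
j=5: 7≤19, i=5, swap(5,5) ⇒ 6 10 5 11 9 7 21 12 20 8 19
j=6: 21>19, skip
j=7: 12≤19, i=6, swap(6,7) ⇒ 6 10 5 11 9 7 12 21 20 8 19
j=8: 20>19, skip
j=9: 8≤19, i=7, swap(7,9) ⇒ 6 10 5 11 9 7 12 8 20 21 19
swap(8,10) ⇒ 6 10 5 11 9 7 12 8 19 21 20; return 8
p = 8; k-1 = 4 < 8 ⇒ left

8; left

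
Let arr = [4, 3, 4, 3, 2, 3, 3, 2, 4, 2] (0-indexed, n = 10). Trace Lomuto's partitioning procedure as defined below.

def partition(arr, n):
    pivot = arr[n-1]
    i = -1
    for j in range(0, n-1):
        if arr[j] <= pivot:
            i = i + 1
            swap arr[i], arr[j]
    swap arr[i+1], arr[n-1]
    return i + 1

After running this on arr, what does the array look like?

[2, 2, 2, 3, 4, 3, 3, 3, 4, 4]

pivot = arr[9] = 2; i = -1
j=0: arr[0]=4 > 2 → no swap
j=1: arr[1]=3 > 2 → no swap
j=2: arr[2]=4 > 2 → no swap
j=3: arr[3]=3 > 2 → no swap
j=4: arr[4]=2 ≤ 2 → i=0, swap arr[0],arr[4] → [2, 3, 4, 3, 4, 3, 3, 2, 4, 2]
j=5: arr[5]=3 > 2 → no swap
j=6: arr[6]=3 > 2 → no swap
j=7: arr[7]=2 ≤ 2 → i=1, swap arr[1],arr[7] → [2, 2, 4, 3, 4, 3, 3, 3, 4, 2]
j=8: arr[8]=4 > 2 → no swap
final swap arr[2],arr[9] → [2, 2, 2, 3, 4, 3, 3, 3, 4, 4]; return 2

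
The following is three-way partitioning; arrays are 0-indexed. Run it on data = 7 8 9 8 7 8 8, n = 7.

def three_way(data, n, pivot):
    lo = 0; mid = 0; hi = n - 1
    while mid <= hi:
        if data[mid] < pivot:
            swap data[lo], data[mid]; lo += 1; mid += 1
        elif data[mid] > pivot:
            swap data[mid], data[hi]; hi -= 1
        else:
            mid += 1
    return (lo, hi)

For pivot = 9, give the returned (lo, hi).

(6, 6)

pivot = 9; lo=0, mid=0, hi=6
data[mid]=7<9: swap data[0],data[0]; lo=1,mid=1 → 7 8 9 8 7 8 8
data[mid]=8<9: swap data[1],data[1]; lo=2,mid=2 → 7 8 9 8 7 8 8
data[mid]=9=9: mid=3
data[mid]=8<9: swap data[2],data[3]; lo=3,mid=4 → 7 8 8 9 7 8 8
data[mid]=7<9: swap data[3],data[4]; lo=4,mid=5 → 7 8 8 7 9 8 8
data[mid]=8<9: swap data[4],data[5]; lo=5,mid=6 → 7 8 8 7 8 9 8
data[mid]=8<9: swap data[5],data[6]; lo=6,mid=7 → 7 8 8 7 8 8 9
end: lo=6, hi=6; data = 7 8 8 7 8 8 9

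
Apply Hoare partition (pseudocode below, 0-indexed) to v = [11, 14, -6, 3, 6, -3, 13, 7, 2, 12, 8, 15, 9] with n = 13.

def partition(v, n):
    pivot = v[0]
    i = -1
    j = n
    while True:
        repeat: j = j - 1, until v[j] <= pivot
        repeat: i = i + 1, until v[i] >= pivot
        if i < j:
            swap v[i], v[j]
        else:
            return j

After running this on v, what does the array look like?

[9, 8, -6, 3, 6, -3, 2, 7, 13, 12, 14, 15, 11]

pivot = v[0] = 11; i = -1, j = 13
j→12 (v[12]=9≤11), i→0 (v[0]=11≥11); i<j, swap → [9, 14, -6, 3, 6, -3, 13, 7, 2, 12, 8, 15, 11]
j→10 (v[10]=8≤11), i→1 (v[1]=14≥11); i<j, swap → [9, 8, -6, 3, 6, -3, 13, 7, 2, 12, 14, 15, 11]
j→8 (v[8]=2≤11), i→6 (v[6]=13≥11); i<j, swap → [9, 8, -6, 3, 6, -3, 2, 7, 13, 12, 14, 15, 11]
j→7, i→8; i≥j, return j=7. v = [9, 8, -6, 3, 6, -3, 2, 7, 13, 12, 14, 15, 11]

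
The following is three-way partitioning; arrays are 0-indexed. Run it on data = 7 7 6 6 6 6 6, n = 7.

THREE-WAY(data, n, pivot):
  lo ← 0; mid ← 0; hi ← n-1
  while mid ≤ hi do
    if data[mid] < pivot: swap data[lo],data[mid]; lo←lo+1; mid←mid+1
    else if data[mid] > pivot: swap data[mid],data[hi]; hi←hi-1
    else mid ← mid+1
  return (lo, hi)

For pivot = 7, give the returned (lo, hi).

(5, 6)

pivot = 7; lo=0, mid=0, hi=6
data[mid]=7=7: mid=1
data[mid]=7=7: mid=2
data[mid]=6<7: swap data[0],data[2]; lo=1,mid=3 → 6 7 7 6 6 6 6
data[mid]=6<7: swap data[1],data[3]; lo=2,mid=4 → 6 6 7 7 6 6 6
data[mid]=6<7: swap data[2],data[4]; lo=3,mid=5 → 6 6 6 7 7 6 6
data[mid]=6<7: swap data[3],data[5]; lo=4,mid=6 → 6 6 6 6 7 7 6
data[mid]=6<7: swap data[4],data[6]; lo=5,mid=7 → 6 6 6 6 6 7 7
end: lo=5, hi=6; data = 6 6 6 6 6 7 7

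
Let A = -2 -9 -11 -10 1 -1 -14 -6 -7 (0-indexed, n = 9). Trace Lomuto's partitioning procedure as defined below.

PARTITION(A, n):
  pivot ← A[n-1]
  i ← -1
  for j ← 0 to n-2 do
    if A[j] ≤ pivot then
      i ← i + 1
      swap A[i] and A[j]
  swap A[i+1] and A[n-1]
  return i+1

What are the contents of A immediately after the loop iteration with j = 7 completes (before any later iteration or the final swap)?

-9 -11 -10 -14 1 -1 -2 -6 -7

pivot = A[8] = -7; i = -1
j=0: A[0]=-2 > -7 → no swap
j=1: A[1]=-9 ≤ -7 → i=0, swap A[0],A[1] → -9 -2 -11 -10 1 -1 -14 -6 -7
j=2: A[2]=-11 ≤ -7 → i=1, swap A[1],A[2] → -9 -11 -2 -10 1 -1 -14 -6 -7
j=3: A[3]=-10 ≤ -7 → i=2, swap A[2],A[3] → -9 -11 -10 -2 1 -1 -14 -6 -7
j=4: A[4]=1 > -7 → no swap
j=5: A[5]=-1 > -7 → no swap
j=6: A[6]=-14 ≤ -7 → i=3, swap A[3],A[6] → -9 -11 -10 -14 1 -1 -2 -6 -7
j=7: A[7]=-6 > -7 → no swap
(after j=7) A = -9 -11 -10 -14 1 -1 -2 -6 -7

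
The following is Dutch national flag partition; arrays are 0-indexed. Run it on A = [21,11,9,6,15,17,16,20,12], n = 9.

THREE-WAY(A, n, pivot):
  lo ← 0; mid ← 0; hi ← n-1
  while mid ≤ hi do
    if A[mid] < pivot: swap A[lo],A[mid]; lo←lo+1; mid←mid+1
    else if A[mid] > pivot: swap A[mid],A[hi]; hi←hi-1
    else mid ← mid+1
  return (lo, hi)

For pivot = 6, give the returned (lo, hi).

(0, 0)

pivot = 6; lo=0, mid=0, hi=8
A[mid]=21>6: swap A[0],A[8]; hi=7 → [12,11,9,6,15,17,16,20,21]
A[mid]=12>6: swap A[0],A[7]; hi=6 → [20,11,9,6,15,17,16,12,21]
A[mid]=20>6: swap A[0],A[6]; hi=5 → [16,11,9,6,15,17,20,12,21]
A[mid]=16>6: swap A[0],A[5]; hi=4 → [17,11,9,6,15,16,20,12,21]
A[mid]=17>6: swap A[0],A[4]; hi=3 → [15,11,9,6,17,16,20,12,21]
A[mid]=15>6: swap A[0],A[3]; hi=2 → [6,11,9,15,17,16,20,12,21]
A[mid]=6=6: mid=1
A[mid]=11>6: swap A[1],A[2]; hi=1 → [6,9,11,15,17,16,20,12,21]
A[mid]=9>6: swap A[1],A[1]; hi=0 → [6,9,11,15,17,16,20,12,21]
end: lo=0, hi=0; A = [6,9,11,15,17,16,20,12,21]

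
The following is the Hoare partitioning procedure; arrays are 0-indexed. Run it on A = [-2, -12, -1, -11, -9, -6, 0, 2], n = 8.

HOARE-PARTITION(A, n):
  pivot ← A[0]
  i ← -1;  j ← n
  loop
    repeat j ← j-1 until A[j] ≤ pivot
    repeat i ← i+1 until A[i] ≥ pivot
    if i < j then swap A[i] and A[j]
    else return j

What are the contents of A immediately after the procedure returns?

[-6, -12, -9, -11, -1, -2, 0, 2]

pivot = A[0] = -2; i = -1, j = 8
j→5 (A[5]=-6≤-2), i→0 (A[0]=-2≥-2); i<j, swap → [-6, -12, -1, -11, -9, -2, 0, 2]
j→4 (A[4]=-9≤-2), i→2 (A[2]=-1≥-2); i<j, swap → [-6, -12, -9, -11, -1, -2, 0, 2]
j→3, i→4; i≥j, return j=3. A = [-6, -12, -9, -11, -1, -2, 0, 2]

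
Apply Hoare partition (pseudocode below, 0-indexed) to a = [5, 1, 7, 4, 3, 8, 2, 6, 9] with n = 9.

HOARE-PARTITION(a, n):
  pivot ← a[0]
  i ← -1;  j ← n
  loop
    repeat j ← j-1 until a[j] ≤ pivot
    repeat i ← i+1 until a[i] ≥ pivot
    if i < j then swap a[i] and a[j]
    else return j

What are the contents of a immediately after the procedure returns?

pivot = a[0] = 5; i = -1, j = 9
j→6 (a[6]=2≤5), i→0 (a[0]=5≥5); i<j, swap → [2, 1, 7, 4, 3, 8, 5, 6, 9]
j→4 (a[4]=3≤5), i→2 (a[2]=7≥5); i<j, swap → [2, 1, 3, 4, 7, 8, 5, 6, 9]
j→3, i→4; i≥j, return j=3. a = [2, 1, 3, 4, 7, 8, 5, 6, 9]

[2, 1, 3, 4, 7, 8, 5, 6, 9]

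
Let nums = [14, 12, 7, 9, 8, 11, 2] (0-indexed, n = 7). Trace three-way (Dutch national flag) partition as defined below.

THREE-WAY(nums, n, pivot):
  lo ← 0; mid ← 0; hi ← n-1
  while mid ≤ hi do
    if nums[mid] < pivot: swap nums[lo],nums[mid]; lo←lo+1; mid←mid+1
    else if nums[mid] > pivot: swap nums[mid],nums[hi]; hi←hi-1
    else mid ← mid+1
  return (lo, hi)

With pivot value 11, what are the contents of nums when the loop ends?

[2, 7, 9, 8, 11, 12, 14]

lo=0 mid=0 hi=6
14>11: swap(0,6), hi=5 ⇒ [2, 12, 7, 9, 8, 11, 14]
2<11: swap(0,0), lo=1 mid=1 ⇒ [2, 12, 7, 9, 8, 11, 14]
12>11: swap(1,5), hi=4 ⇒ [2, 11, 7, 9, 8, 12, 14]
11=11: mid=2
7<11: swap(1,2), lo=2 mid=3 ⇒ [2, 7, 11, 9, 8, 12, 14]
9<11: swap(2,3), lo=3 mid=4 ⇒ [2, 7, 9, 11, 8, 12, 14]
8<11: swap(3,4), lo=4 mid=5 ⇒ [2, 7, 9, 8, 11, 12, 14]
done. lo=4 hi=4; nums=[2, 7, 9, 8, 11, 12, 14]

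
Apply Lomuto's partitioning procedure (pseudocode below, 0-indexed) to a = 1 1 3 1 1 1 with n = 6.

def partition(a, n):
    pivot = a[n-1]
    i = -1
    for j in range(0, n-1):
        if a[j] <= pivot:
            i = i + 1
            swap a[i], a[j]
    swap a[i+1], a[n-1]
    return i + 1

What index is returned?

4

pivot = a[5] = 1; i = -1
j=0: a[0]=1 ≤ 1 → i=0, swap a[0],a[0] (no change) → 1 1 3 1 1 1
j=1: a[1]=1 ≤ 1 → i=1, swap a[1],a[1] (no change) → 1 1 3 1 1 1
j=2: a[2]=3 > 1 → no swap
j=3: a[3]=1 ≤ 1 → i=2, swap a[2],a[3] → 1 1 1 3 1 1
j=4: a[4]=1 ≤ 1 → i=3, swap a[3],a[4] → 1 1 1 1 3 1
final swap a[4],a[5] → 1 1 1 1 1 3; return 4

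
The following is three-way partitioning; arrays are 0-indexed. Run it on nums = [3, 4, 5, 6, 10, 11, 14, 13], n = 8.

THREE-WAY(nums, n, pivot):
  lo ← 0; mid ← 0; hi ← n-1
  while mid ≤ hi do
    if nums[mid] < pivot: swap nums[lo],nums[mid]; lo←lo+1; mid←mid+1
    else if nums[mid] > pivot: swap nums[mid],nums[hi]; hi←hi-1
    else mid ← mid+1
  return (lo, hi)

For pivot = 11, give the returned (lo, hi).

(5, 5)

pivot = 11; lo=0, mid=0, hi=7
nums[mid]=3<11: swap nums[0],nums[0]; lo=1,mid=1 → [3, 4, 5, 6, 10, 11, 14, 13]
nums[mid]=4<11: swap nums[1],nums[1]; lo=2,mid=2 → [3, 4, 5, 6, 10, 11, 14, 13]
nums[mid]=5<11: swap nums[2],nums[2]; lo=3,mid=3 → [3, 4, 5, 6, 10, 11, 14, 13]
nums[mid]=6<11: swap nums[3],nums[3]; lo=4,mid=4 → [3, 4, 5, 6, 10, 11, 14, 13]
nums[mid]=10<11: swap nums[4],nums[4]; lo=5,mid=5 → [3, 4, 5, 6, 10, 11, 14, 13]
nums[mid]=11=11: mid=6
nums[mid]=14>11: swap nums[6],nums[7]; hi=6 → [3, 4, 5, 6, 10, 11, 13, 14]
nums[mid]=13>11: swap nums[6],nums[6]; hi=5 → [3, 4, 5, 6, 10, 11, 13, 14]
end: lo=5, hi=5; nums = [3, 4, 5, 6, 10, 11, 13, 14]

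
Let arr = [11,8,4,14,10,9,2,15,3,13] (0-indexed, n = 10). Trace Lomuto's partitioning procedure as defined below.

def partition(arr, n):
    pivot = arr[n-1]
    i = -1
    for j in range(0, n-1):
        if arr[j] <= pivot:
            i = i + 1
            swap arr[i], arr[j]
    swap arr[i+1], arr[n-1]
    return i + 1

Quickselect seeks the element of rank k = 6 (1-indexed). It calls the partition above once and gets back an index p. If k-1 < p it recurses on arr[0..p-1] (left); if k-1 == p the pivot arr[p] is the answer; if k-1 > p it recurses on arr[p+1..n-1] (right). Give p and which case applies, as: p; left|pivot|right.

pivot = arr[9] = 13; i = -1
j=0: arr[0]=11 ≤ 13 → i=0, swap arr[0],arr[0] (no change) → [11,8,4,14,10,9,2,15,3,13]
j=1: arr[1]=8 ≤ 13 → i=1, swap arr[1],arr[1] (no change) → [11,8,4,14,10,9,2,15,3,13]
j=2: arr[2]=4 ≤ 13 → i=2, swap arr[2],arr[2] (no change) → [11,8,4,14,10,9,2,15,3,13]
j=3: arr[3]=14 > 13 → no swap
j=4: arr[4]=10 ≤ 13 → i=3, swap arr[3],arr[4] → [11,8,4,10,14,9,2,15,3,13]
j=5: arr[5]=9 ≤ 13 → i=4, swap arr[4],arr[5] → [11,8,4,10,9,14,2,15,3,13]
j=6: arr[6]=2 ≤ 13 → i=5, swap arr[5],arr[6] → [11,8,4,10,9,2,14,15,3,13]
j=7: arr[7]=15 > 13 → no swap
j=8: arr[8]=3 ≤ 13 → i=6, swap arr[6],arr[8] → [11,8,4,10,9,2,3,15,14,13]
final swap arr[7],arr[9] → [11,8,4,10,9,2,3,13,14,15]; return 7
p = 7; k-1 = 5 < 7 ⇒ left

7; left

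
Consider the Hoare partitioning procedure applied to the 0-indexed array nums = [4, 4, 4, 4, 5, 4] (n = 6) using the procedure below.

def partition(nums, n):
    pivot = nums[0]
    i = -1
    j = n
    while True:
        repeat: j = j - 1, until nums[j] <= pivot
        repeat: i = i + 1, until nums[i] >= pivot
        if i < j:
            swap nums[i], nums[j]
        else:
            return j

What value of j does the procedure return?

2

pivot = nums[0] = 4; i = -1, j = 6
j→5 (nums[5]=4≤4), i→0 (nums[0]=4≥4); i<j, swap → [4, 4, 4, 4, 5, 4]
j→3 (nums[3]=4≤4), i→1 (nums[1]=4≥4); i<j, swap → [4, 4, 4, 4, 5, 4]
j→2, i→2; i≥j, return j=2. nums = [4, 4, 4, 4, 5, 4]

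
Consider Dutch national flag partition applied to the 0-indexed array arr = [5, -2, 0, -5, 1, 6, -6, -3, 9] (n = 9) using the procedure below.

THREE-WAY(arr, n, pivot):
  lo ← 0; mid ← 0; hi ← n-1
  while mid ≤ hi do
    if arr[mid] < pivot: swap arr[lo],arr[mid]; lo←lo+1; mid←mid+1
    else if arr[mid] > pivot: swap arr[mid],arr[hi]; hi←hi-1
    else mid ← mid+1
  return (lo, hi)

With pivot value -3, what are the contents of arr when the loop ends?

[-6, -5, -3, 1, 6, 0, -2, 9, 5]

pivot = -3; lo=0, mid=0, hi=8
arr[mid]=5>-3: swap arr[0],arr[8]; hi=7 → [9, -2, 0, -5, 1, 6, -6, -3, 5]
arr[mid]=9>-3: swap arr[0],arr[7]; hi=6 → [-3, -2, 0, -5, 1, 6, -6, 9, 5]
arr[mid]=-3=-3: mid=1
arr[mid]=-2>-3: swap arr[1],arr[6]; hi=5 → [-3, -6, 0, -5, 1, 6, -2, 9, 5]
arr[mid]=-6<-3: swap arr[0],arr[1]; lo=1,mid=2 → [-6, -3, 0, -5, 1, 6, -2, 9, 5]
arr[mid]=0>-3: swap arr[2],arr[5]; hi=4 → [-6, -3, 6, -5, 1, 0, -2, 9, 5]
arr[mid]=6>-3: swap arr[2],arr[4]; hi=3 → [-6, -3, 1, -5, 6, 0, -2, 9, 5]
arr[mid]=1>-3: swap arr[2],arr[3]; hi=2 → [-6, -3, -5, 1, 6, 0, -2, 9, 5]
arr[mid]=-5<-3: swap arr[1],arr[2]; lo=2,mid=3 → [-6, -5, -3, 1, 6, 0, -2, 9, 5]
end: lo=2, hi=2; arr = [-6, -5, -3, 1, 6, 0, -2, 9, 5]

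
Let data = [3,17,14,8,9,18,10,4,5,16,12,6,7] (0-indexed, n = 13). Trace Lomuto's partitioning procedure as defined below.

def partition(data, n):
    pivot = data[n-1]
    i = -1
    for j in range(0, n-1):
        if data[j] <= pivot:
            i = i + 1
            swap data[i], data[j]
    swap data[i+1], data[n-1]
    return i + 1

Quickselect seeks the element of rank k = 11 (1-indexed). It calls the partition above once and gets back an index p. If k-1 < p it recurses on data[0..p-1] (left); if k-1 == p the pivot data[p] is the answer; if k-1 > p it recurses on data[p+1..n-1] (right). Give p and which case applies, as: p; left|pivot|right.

4; right

pivot = data[12] = 7; i = -1
j=0: data[0]=3 ≤ 7 → i=0, swap data[0],data[0] (no change) → [3,17,14,8,9,18,10,4,5,16,12,6,7]
j=1: data[1]=17 > 7 → no swap
j=2: data[2]=14 > 7 → no swap
j=3: data[3]=8 > 7 → no swap
j=4: data[4]=9 > 7 → no swap
j=5: data[5]=18 > 7 → no swap
j=6: data[6]=10 > 7 → no swap
j=7: data[7]=4 ≤ 7 → i=1, swap data[1],data[7] → [3,4,14,8,9,18,10,17,5,16,12,6,7]
j=8: data[8]=5 ≤ 7 → i=2, swap data[2],data[8] → [3,4,5,8,9,18,10,17,14,16,12,6,7]
j=9: data[9]=16 > 7 → no swap
j=10: data[10]=12 > 7 → no swap
j=11: data[11]=6 ≤ 7 → i=3, swap data[3],data[11] → [3,4,5,6,9,18,10,17,14,16,12,8,7]
final swap data[4],data[12] → [3,4,5,6,7,18,10,17,14,16,12,8,9]; return 4
p = 4; k-1 = 10 > 4 ⇒ right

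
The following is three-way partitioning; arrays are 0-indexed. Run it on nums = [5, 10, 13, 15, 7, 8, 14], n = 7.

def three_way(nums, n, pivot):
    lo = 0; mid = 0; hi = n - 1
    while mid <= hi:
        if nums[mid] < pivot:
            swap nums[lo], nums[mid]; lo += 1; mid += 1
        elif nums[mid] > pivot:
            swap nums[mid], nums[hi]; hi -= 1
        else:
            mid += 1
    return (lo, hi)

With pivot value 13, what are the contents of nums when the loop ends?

[5, 10, 8, 7, 13, 14, 15]

pivot = 13; lo=0, mid=0, hi=6
nums[mid]=5<13: swap nums[0],nums[0]; lo=1,mid=1 → [5, 10, 13, 15, 7, 8, 14]
nums[mid]=10<13: swap nums[1],nums[1]; lo=2,mid=2 → [5, 10, 13, 15, 7, 8, 14]
nums[mid]=13=13: mid=3
nums[mid]=15>13: swap nums[3],nums[6]; hi=5 → [5, 10, 13, 14, 7, 8, 15]
nums[mid]=14>13: swap nums[3],nums[5]; hi=4 → [5, 10, 13, 8, 7, 14, 15]
nums[mid]=8<13: swap nums[2],nums[3]; lo=3,mid=4 → [5, 10, 8, 13, 7, 14, 15]
nums[mid]=7<13: swap nums[3],nums[4]; lo=4,mid=5 → [5, 10, 8, 7, 13, 14, 15]
end: lo=4, hi=4; nums = [5, 10, 8, 7, 13, 14, 15]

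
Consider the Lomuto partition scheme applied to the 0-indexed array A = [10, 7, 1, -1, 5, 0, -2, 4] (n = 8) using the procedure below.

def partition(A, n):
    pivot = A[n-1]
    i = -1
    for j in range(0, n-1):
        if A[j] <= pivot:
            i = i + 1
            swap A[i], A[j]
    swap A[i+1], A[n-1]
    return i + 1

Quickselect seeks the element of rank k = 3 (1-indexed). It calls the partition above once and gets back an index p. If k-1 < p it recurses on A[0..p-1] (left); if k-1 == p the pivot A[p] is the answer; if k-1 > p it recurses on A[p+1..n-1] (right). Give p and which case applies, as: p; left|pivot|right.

pivot = A[7] = 4; i = -1
j=0: A[0]=10 > 4 → no swap
j=1: A[1]=7 > 4 → no swap
j=2: A[2]=1 ≤ 4 → i=0, swap A[0],A[2] → [1, 7, 10, -1, 5, 0, -2, 4]
j=3: A[3]=-1 ≤ 4 → i=1, swap A[1],A[3] → [1, -1, 10, 7, 5, 0, -2, 4]
j=4: A[4]=5 > 4 → no swap
j=5: A[5]=0 ≤ 4 → i=2, swap A[2],A[5] → [1, -1, 0, 7, 5, 10, -2, 4]
j=6: A[6]=-2 ≤ 4 → i=3, swap A[3],A[6] → [1, -1, 0, -2, 5, 10, 7, 4]
final swap A[4],A[7] → [1, -1, 0, -2, 4, 10, 7, 5]; return 4
p = 4; k-1 = 2 < 4 ⇒ left

4; left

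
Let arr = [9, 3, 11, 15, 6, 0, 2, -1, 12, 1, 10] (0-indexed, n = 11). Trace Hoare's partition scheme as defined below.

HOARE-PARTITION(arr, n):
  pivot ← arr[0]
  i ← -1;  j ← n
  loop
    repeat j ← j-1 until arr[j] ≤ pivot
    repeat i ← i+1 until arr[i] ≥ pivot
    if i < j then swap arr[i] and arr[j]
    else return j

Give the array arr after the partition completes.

[1, 3, -1, 2, 6, 0, 15, 11, 12, 9, 10]

pivot=9
j stops at 9 (1), i stops at 0 (9); swap ⇒ [1, 3, 11, 15, 6, 0, 2, -1, 12, 9, 10]
j stops at 7 (-1), i stops at 2 (11); swap ⇒ [1, 3, -1, 15, 6, 0, 2, 11, 12, 9, 10]
j stops at 6 (2), i stops at 3 (15); swap ⇒ [1, 3, -1, 2, 6, 0, 15, 11, 12, 9, 10]
j stops at 5, i stops at 6; i≥j ⇒ return 5. arr=[1, 3, -1, 2, 6, 0, 15, 11, 12, 9, 10]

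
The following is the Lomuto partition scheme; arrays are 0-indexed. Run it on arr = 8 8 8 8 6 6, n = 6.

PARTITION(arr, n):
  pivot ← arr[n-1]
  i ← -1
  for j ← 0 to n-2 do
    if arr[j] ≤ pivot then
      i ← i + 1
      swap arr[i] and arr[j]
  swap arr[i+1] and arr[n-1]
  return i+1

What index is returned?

pivot = arr[5] = 6; i = -1
j=0: arr[0]=8 > 6 → no swap
j=1: arr[1]=8 > 6 → no swap
j=2: arr[2]=8 > 6 → no swap
j=3: arr[3]=8 > 6 → no swap
j=4: arr[4]=6 ≤ 6 → i=0, swap arr[0],arr[4] → 6 8 8 8 8 6
final swap arr[1],arr[5] → 6 6 8 8 8 8; return 1

1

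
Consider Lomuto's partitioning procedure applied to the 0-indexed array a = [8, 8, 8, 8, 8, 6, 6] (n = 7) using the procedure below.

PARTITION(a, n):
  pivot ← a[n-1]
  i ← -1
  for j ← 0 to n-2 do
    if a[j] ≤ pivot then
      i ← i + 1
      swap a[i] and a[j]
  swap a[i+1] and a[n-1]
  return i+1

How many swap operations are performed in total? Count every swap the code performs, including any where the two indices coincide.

pivot = a[6] = 6; i = -1
j=0: a[0]=8 > 6 → no swap
j=1: a[1]=8 > 6 → no swap
j=2: a[2]=8 > 6 → no swap
j=3: a[3]=8 > 6 → no swap
j=4: a[4]=8 > 6 → no swap
j=5: a[5]=6 ≤ 6 → i=0, swap a[0],a[5] → [6, 8, 8, 8, 8, 8, 6]
final swap a[1],a[6] → [6, 6, 8, 8, 8, 8, 8]; return 1

2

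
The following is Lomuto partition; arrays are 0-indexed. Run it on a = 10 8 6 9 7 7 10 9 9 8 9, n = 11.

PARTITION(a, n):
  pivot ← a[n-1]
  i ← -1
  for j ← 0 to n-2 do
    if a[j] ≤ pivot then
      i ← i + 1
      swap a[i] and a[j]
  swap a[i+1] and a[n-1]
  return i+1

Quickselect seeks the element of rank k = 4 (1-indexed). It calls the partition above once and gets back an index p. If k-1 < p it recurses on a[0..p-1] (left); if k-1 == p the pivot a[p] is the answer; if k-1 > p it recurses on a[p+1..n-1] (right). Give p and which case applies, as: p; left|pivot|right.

8; left

pivot = a[10] = 9; i = -1
j=0: a[0]=10 > 9 → no swap
j=1: a[1]=8 ≤ 9 → i=0, swap a[0],a[1] → 8 10 6 9 7 7 10 9 9 8 9
j=2: a[2]=6 ≤ 9 → i=1, swap a[1],a[2] → 8 6 10 9 7 7 10 9 9 8 9
j=3: a[3]=9 ≤ 9 → i=2, swap a[2],a[3] → 8 6 9 10 7 7 10 9 9 8 9
j=4: a[4]=7 ≤ 9 → i=3, swap a[3],a[4] → 8 6 9 7 10 7 10 9 9 8 9
j=5: a[5]=7 ≤ 9 → i=4, swap a[4],a[5] → 8 6 9 7 7 10 10 9 9 8 9
j=6: a[6]=10 > 9 → no swap
j=7: a[7]=9 ≤ 9 → i=5, swap a[5],a[7] → 8 6 9 7 7 9 10 10 9 8 9
j=8: a[8]=9 ≤ 9 → i=6, swap a[6],a[8] → 8 6 9 7 7 9 9 10 10 8 9
j=9: a[9]=8 ≤ 9 → i=7, swap a[7],a[9] → 8 6 9 7 7 9 9 8 10 10 9
final swap a[8],a[10] → 8 6 9 7 7 9 9 8 9 10 10; return 8
p = 8; k-1 = 3 < 8 ⇒ left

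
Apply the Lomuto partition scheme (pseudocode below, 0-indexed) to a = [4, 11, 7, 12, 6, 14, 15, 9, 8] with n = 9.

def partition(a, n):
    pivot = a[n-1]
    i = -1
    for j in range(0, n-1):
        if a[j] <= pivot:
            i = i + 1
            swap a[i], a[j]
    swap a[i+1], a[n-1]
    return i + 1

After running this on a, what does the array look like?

pivot = a[8] = 8; i = -1
j=0: a[0]=4 ≤ 8 → i=0, swap a[0],a[0] (no change) → [4, 11, 7, 12, 6, 14, 15, 9, 8]
j=1: a[1]=11 > 8 → no swap
j=2: a[2]=7 ≤ 8 → i=1, swap a[1],a[2] → [4, 7, 11, 12, 6, 14, 15, 9, 8]
j=3: a[3]=12 > 8 → no swap
j=4: a[4]=6 ≤ 8 → i=2, swap a[2],a[4] → [4, 7, 6, 12, 11, 14, 15, 9, 8]
j=5: a[5]=14 > 8 → no swap
j=6: a[6]=15 > 8 → no swap
j=7: a[7]=9 > 8 → no swap
final swap a[3],a[8] → [4, 7, 6, 8, 11, 14, 15, 9, 12]; return 3

[4, 7, 6, 8, 11, 14, 15, 9, 12]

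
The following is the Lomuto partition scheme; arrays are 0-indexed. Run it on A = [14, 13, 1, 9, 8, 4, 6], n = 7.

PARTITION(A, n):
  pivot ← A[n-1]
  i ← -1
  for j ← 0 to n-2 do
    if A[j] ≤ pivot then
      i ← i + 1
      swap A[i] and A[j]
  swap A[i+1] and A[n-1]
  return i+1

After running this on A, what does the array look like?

pivot=6, i=-1
j=0: 14>6, skip
j=1: 13>6, skip
j=2: 1≤6, i=0, swap(0,2) ⇒ [1, 13, 14, 9, 8, 4, 6]
j=3: 9>6, skip
j=4: 8>6, skip
j=5: 4≤6, i=1, swap(1,5) ⇒ [1, 4, 14, 9, 8, 13, 6]
swap(2,6) ⇒ [1, 4, 6, 9, 8, 13, 14]; return 2

[1, 4, 6, 9, 8, 13, 14]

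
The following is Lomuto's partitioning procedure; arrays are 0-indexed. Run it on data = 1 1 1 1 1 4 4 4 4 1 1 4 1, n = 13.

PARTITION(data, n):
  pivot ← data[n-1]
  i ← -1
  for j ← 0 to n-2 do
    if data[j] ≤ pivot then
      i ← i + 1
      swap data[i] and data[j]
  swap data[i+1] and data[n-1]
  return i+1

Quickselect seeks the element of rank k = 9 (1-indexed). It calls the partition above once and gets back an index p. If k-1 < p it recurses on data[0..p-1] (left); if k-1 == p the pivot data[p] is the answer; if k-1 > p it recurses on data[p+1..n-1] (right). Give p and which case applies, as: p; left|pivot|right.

pivot = data[12] = 1; i = -1
j=0: data[0]=1 ≤ 1 → i=0, swap data[0],data[0] (no change) → 1 1 1 1 1 4 4 4 4 1 1 4 1
j=1: data[1]=1 ≤ 1 → i=1, swap data[1],data[1] (no change) → 1 1 1 1 1 4 4 4 4 1 1 4 1
j=2: data[2]=1 ≤ 1 → i=2, swap data[2],data[2] (no change) → 1 1 1 1 1 4 4 4 4 1 1 4 1
j=3: data[3]=1 ≤ 1 → i=3, swap data[3],data[3] (no change) → 1 1 1 1 1 4 4 4 4 1 1 4 1
j=4: data[4]=1 ≤ 1 → i=4, swap data[4],data[4] (no change) → 1 1 1 1 1 4 4 4 4 1 1 4 1
j=5: data[5]=4 > 1 → no swap
j=6: data[6]=4 > 1 → no swap
j=7: data[7]=4 > 1 → no swap
j=8: data[8]=4 > 1 → no swap
j=9: data[9]=1 ≤ 1 → i=5, swap data[5],data[9] → 1 1 1 1 1 1 4 4 4 4 1 4 1
j=10: data[10]=1 ≤ 1 → i=6, swap data[6],data[10] → 1 1 1 1 1 1 1 4 4 4 4 4 1
j=11: data[11]=4 > 1 → no swap
final swap data[7],data[12] → 1 1 1 1 1 1 1 1 4 4 4 4 4; return 7
p = 7; k-1 = 8 > 7 ⇒ right

7; right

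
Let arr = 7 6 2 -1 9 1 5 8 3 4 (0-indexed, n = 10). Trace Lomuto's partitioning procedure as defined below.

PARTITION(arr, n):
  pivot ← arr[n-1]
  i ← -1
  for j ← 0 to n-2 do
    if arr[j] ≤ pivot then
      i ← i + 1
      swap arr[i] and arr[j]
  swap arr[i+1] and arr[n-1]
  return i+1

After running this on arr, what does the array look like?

2 -1 1 3 4 7 5 8 6 9

pivot = arr[9] = 4; i = -1
j=0: arr[0]=7 > 4 → no swap
j=1: arr[1]=6 > 4 → no swap
j=2: arr[2]=2 ≤ 4 → i=0, swap arr[0],arr[2] → 2 6 7 -1 9 1 5 8 3 4
j=3: arr[3]=-1 ≤ 4 → i=1, swap arr[1],arr[3] → 2 -1 7 6 9 1 5 8 3 4
j=4: arr[4]=9 > 4 → no swap
j=5: arr[5]=1 ≤ 4 → i=2, swap arr[2],arr[5] → 2 -1 1 6 9 7 5 8 3 4
j=6: arr[6]=5 > 4 → no swap
j=7: arr[7]=8 > 4 → no swap
j=8: arr[8]=3 ≤ 4 → i=3, swap arr[3],arr[8] → 2 -1 1 3 9 7 5 8 6 4
final swap arr[4],arr[9] → 2 -1 1 3 4 7 5 8 6 9; return 4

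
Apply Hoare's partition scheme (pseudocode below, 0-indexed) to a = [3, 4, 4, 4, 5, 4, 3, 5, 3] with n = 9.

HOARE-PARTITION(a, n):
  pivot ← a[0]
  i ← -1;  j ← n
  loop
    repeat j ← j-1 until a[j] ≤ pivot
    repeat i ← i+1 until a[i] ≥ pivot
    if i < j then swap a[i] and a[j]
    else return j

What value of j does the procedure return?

pivot = a[0] = 3; i = -1, j = 9
j→8 (a[8]=3≤3), i→0 (a[0]=3≥3); i<j, swap → [3, 4, 4, 4, 5, 4, 3, 5, 3]
j→6 (a[6]=3≤3), i→1 (a[1]=4≥3); i<j, swap → [3, 3, 4, 4, 5, 4, 4, 5, 3]
j→1, i→2; i≥j, return j=1. a = [3, 3, 4, 4, 5, 4, 4, 5, 3]

1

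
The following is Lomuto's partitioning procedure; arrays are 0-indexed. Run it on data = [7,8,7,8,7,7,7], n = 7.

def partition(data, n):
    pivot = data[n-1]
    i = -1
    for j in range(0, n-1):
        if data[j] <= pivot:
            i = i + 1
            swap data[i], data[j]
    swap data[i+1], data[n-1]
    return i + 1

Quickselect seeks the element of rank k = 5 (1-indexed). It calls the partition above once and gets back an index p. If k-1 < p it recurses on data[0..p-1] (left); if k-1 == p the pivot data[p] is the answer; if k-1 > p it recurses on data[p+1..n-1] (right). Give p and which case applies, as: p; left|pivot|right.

4; pivot

pivot=7, i=-1
j=0: 7≤7, i=0, swap(0,0) ⇒ [7,8,7,8,7,7,7]
j=1: 8>7, skip
j=2: 7≤7, i=1, swap(1,2) ⇒ [7,7,8,8,7,7,7]
j=3: 8>7, skip
j=4: 7≤7, i=2, swap(2,4) ⇒ [7,7,7,8,8,7,7]
j=5: 7≤7, i=3, swap(3,5) ⇒ [7,7,7,7,8,8,7]
swap(4,6) ⇒ [7,7,7,7,7,8,8]; return 4
p = 4; k-1 = 4 == 4 ⇒ pivot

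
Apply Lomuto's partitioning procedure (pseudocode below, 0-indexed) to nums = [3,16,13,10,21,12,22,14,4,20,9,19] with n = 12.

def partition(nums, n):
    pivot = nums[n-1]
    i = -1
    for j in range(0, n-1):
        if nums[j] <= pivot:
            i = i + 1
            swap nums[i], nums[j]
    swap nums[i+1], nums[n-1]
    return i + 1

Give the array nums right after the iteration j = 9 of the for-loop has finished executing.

pivot = nums[11] = 19; i = -1
j=0: nums[0]=3 ≤ 19 → i=0, swap nums[0],nums[0] (no change) → [3,16,13,10,21,12,22,14,4,20,9,19]
j=1: nums[1]=16 ≤ 19 → i=1, swap nums[1],nums[1] (no change) → [3,16,13,10,21,12,22,14,4,20,9,19]
j=2: nums[2]=13 ≤ 19 → i=2, swap nums[2],nums[2] (no change) → [3,16,13,10,21,12,22,14,4,20,9,19]
j=3: nums[3]=10 ≤ 19 → i=3, swap nums[3],nums[3] (no change) → [3,16,13,10,21,12,22,14,4,20,9,19]
j=4: nums[4]=21 > 19 → no swap
j=5: nums[5]=12 ≤ 19 → i=4, swap nums[4],nums[5] → [3,16,13,10,12,21,22,14,4,20,9,19]
j=6: nums[6]=22 > 19 → no swap
j=7: nums[7]=14 ≤ 19 → i=5, swap nums[5],nums[7] → [3,16,13,10,12,14,22,21,4,20,9,19]
j=8: nums[8]=4 ≤ 19 → i=6, swap nums[6],nums[8] → [3,16,13,10,12,14,4,21,22,20,9,19]
j=9: nums[9]=20 > 19 → no swap
(after j=9) nums = [3,16,13,10,12,14,4,21,22,20,9,19]

[3,16,13,10,12,14,4,21,22,20,9,19]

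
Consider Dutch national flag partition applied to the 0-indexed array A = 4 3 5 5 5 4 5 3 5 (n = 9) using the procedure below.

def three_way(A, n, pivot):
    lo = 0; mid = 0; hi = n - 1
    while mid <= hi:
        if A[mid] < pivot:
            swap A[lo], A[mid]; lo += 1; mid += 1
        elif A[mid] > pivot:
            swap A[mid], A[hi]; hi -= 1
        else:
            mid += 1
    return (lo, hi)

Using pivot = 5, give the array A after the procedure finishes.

4 3 4 3 5 5 5 5 5

pivot = 5; lo=0, mid=0, hi=8
A[mid]=4<5: swap A[0],A[0]; lo=1,mid=1 → 4 3 5 5 5 4 5 3 5
A[mid]=3<5: swap A[1],A[1]; lo=2,mid=2 → 4 3 5 5 5 4 5 3 5
A[mid]=5=5: mid=3
A[mid]=5=5: mid=4
A[mid]=5=5: mid=5
A[mid]=4<5: swap A[2],A[5]; lo=3,mid=6 → 4 3 4 5 5 5 5 3 5
A[mid]=5=5: mid=7
A[mid]=3<5: swap A[3],A[7]; lo=4,mid=8 → 4 3 4 3 5 5 5 5 5
A[mid]=5=5: mid=9
end: lo=4, hi=8; A = 4 3 4 3 5 5 5 5 5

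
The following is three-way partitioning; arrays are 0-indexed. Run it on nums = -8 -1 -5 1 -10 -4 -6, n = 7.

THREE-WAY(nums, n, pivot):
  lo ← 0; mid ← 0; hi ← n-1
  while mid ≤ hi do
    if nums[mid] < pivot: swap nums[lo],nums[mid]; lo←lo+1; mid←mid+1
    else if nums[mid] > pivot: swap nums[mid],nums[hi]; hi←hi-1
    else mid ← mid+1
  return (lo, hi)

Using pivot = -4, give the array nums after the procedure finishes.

pivot = -4; lo=0, mid=0, hi=6
nums[mid]=-8<-4: swap nums[0],nums[0]; lo=1,mid=1 → -8 -1 -5 1 -10 -4 -6
nums[mid]=-1>-4: swap nums[1],nums[6]; hi=5 → -8 -6 -5 1 -10 -4 -1
nums[mid]=-6<-4: swap nums[1],nums[1]; lo=2,mid=2 → -8 -6 -5 1 -10 -4 -1
nums[mid]=-5<-4: swap nums[2],nums[2]; lo=3,mid=3 → -8 -6 -5 1 -10 -4 -1
nums[mid]=1>-4: swap nums[3],nums[5]; hi=4 → -8 -6 -5 -4 -10 1 -1
nums[mid]=-4=-4: mid=4
nums[mid]=-10<-4: swap nums[3],nums[4]; lo=4,mid=5 → -8 -6 -5 -10 -4 1 -1
end: lo=4, hi=4; nums = -8 -6 -5 -10 -4 1 -1

-8 -6 -5 -10 -4 1 -1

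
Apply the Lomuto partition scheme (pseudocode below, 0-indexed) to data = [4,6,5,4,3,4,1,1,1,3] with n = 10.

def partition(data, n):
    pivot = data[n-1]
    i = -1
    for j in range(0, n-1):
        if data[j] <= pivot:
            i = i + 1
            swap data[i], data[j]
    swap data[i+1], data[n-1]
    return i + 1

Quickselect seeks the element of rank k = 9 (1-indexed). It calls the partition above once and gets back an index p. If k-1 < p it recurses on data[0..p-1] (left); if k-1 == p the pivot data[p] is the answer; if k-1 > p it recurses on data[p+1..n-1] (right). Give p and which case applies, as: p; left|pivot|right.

pivot=3, i=-1
j=0: 4>3, skip
j=1: 6>3, skip
j=2: 5>3, skip
j=3: 4>3, skip
j=4: 3≤3, i=0, swap(0,4) ⇒ [3,6,5,4,4,4,1,1,1,3]
j=5: 4>3, skip
j=6: 1≤3, i=1, swap(1,6) ⇒ [3,1,5,4,4,4,6,1,1,3]
j=7: 1≤3, i=2, swap(2,7) ⇒ [3,1,1,4,4,4,6,5,1,3]
j=8: 1≤3, i=3, swap(3,8) ⇒ [3,1,1,1,4,4,6,5,4,3]
swap(4,9) ⇒ [3,1,1,1,3,4,6,5,4,4]; return 4
p = 4; k-1 = 8 > 4 ⇒ right

4; right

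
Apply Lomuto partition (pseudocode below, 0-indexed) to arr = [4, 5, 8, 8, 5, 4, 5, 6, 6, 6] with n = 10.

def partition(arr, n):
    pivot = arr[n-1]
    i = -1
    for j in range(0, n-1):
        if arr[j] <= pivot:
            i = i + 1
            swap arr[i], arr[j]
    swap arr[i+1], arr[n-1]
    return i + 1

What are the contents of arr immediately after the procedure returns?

pivot = arr[9] = 6; i = -1
j=0: arr[0]=4 ≤ 6 → i=0, swap arr[0],arr[0] (no change) → [4, 5, 8, 8, 5, 4, 5, 6, 6, 6]
j=1: arr[1]=5 ≤ 6 → i=1, swap arr[1],arr[1] (no change) → [4, 5, 8, 8, 5, 4, 5, 6, 6, 6]
j=2: arr[2]=8 > 6 → no swap
j=3: arr[3]=8 > 6 → no swap
j=4: arr[4]=5 ≤ 6 → i=2, swap arr[2],arr[4] → [4, 5, 5, 8, 8, 4, 5, 6, 6, 6]
j=5: arr[5]=4 ≤ 6 → i=3, swap arr[3],arr[5] → [4, 5, 5, 4, 8, 8, 5, 6, 6, 6]
j=6: arr[6]=5 ≤ 6 → i=4, swap arr[4],arr[6] → [4, 5, 5, 4, 5, 8, 8, 6, 6, 6]
j=7: arr[7]=6 ≤ 6 → i=5, swap arr[5],arr[7] → [4, 5, 5, 4, 5, 6, 8, 8, 6, 6]
j=8: arr[8]=6 ≤ 6 → i=6, swap arr[6],arr[8] → [4, 5, 5, 4, 5, 6, 6, 8, 8, 6]
final swap arr[7],arr[9] → [4, 5, 5, 4, 5, 6, 6, 6, 8, 8]; return 7

[4, 5, 5, 4, 5, 6, 6, 6, 8, 8]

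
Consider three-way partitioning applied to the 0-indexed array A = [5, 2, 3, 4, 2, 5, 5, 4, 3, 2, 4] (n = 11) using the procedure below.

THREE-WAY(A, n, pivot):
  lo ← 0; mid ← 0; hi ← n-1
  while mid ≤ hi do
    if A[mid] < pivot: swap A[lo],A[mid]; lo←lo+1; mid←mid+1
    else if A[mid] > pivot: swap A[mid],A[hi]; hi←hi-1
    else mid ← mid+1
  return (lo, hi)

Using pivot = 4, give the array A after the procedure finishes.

pivot = 4; lo=0, mid=0, hi=10
A[mid]=5>4: swap A[0],A[10]; hi=9 → [4, 2, 3, 4, 2, 5, 5, 4, 3, 2, 5]
A[mid]=4=4: mid=1
A[mid]=2<4: swap A[0],A[1]; lo=1,mid=2 → [2, 4, 3, 4, 2, 5, 5, 4, 3, 2, 5]
A[mid]=3<4: swap A[1],A[2]; lo=2,mid=3 → [2, 3, 4, 4, 2, 5, 5, 4, 3, 2, 5]
A[mid]=4=4: mid=4
A[mid]=2<4: swap A[2],A[4]; lo=3,mid=5 → [2, 3, 2, 4, 4, 5, 5, 4, 3, 2, 5]
A[mid]=5>4: swap A[5],A[9]; hi=8 → [2, 3, 2, 4, 4, 2, 5, 4, 3, 5, 5]
A[mid]=2<4: swap A[3],A[5]; lo=4,mid=6 → [2, 3, 2, 2, 4, 4, 5, 4, 3, 5, 5]
A[mid]=5>4: swap A[6],A[8]; hi=7 → [2, 3, 2, 2, 4, 4, 3, 4, 5, 5, 5]
A[mid]=3<4: swap A[4],A[6]; lo=5,mid=7 → [2, 3, 2, 2, 3, 4, 4, 4, 5, 5, 5]
A[mid]=4=4: mid=8
end: lo=5, hi=7; A = [2, 3, 2, 2, 3, 4, 4, 4, 5, 5, 5]

[2, 3, 2, 2, 3, 4, 4, 4, 5, 5, 5]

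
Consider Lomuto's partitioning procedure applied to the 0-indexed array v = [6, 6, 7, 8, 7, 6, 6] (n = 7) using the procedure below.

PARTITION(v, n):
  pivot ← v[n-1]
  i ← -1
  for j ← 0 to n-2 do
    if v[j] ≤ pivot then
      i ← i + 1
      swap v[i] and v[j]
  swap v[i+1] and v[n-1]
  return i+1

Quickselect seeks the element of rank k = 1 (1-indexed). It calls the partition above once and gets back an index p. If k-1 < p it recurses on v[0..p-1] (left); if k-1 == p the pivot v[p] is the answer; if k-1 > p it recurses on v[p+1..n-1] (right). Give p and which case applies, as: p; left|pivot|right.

3; left

pivot = v[6] = 6; i = -1
j=0: v[0]=6 ≤ 6 → i=0, swap v[0],v[0] (no change) → [6, 6, 7, 8, 7, 6, 6]
j=1: v[1]=6 ≤ 6 → i=1, swap v[1],v[1] (no change) → [6, 6, 7, 8, 7, 6, 6]
j=2: v[2]=7 > 6 → no swap
j=3: v[3]=8 > 6 → no swap
j=4: v[4]=7 > 6 → no swap
j=5: v[5]=6 ≤ 6 → i=2, swap v[2],v[5] → [6, 6, 6, 8, 7, 7, 6]
final swap v[3],v[6] → [6, 6, 6, 6, 7, 7, 8]; return 3
p = 3; k-1 = 0 < 3 ⇒ left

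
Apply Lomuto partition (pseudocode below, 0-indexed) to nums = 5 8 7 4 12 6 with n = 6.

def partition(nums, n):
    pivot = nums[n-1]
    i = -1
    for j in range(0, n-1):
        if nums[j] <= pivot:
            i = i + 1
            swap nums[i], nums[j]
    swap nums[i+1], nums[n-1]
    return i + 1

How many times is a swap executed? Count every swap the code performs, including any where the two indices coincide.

3

pivot=6, i=-1
j=0: 5≤6, i=0, swap(0,0) ⇒ 5 8 7 4 12 6
j=1: 8>6, skip
j=2: 7>6, skip
j=3: 4≤6, i=1, swap(1,3) ⇒ 5 4 7 8 12 6
j=4: 12>6, skip
swap(2,5) ⇒ 5 4 6 8 12 7; return 2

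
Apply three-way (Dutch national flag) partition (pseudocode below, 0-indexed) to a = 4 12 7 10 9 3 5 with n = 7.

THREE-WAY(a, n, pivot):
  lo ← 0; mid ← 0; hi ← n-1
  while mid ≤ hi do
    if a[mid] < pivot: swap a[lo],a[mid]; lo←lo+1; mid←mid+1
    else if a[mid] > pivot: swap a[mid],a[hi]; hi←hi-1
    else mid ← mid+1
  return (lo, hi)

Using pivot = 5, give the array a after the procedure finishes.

lo=0 mid=0 hi=6
4<5: swap(0,0), lo=1 mid=1 ⇒ 4 12 7 10 9 3 5
12>5: swap(1,6), hi=5 ⇒ 4 5 7 10 9 3 12
5=5: mid=2
7>5: swap(2,5), hi=4 ⇒ 4 5 3 10 9 7 12
3<5: swap(1,2), lo=2 mid=3 ⇒ 4 3 5 10 9 7 12
10>5: swap(3,4), hi=3 ⇒ 4 3 5 9 10 7 12
9>5: swap(3,3), hi=2 ⇒ 4 3 5 9 10 7 12
done. lo=2 hi=2; a=4 3 5 9 10 7 12

4 3 5 9 10 7 12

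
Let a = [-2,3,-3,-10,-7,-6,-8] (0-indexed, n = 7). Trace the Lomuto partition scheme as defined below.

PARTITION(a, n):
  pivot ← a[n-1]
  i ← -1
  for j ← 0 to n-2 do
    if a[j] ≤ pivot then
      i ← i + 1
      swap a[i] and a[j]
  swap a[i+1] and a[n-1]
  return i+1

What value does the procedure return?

pivot=-8, i=-1
j=0: -2>-8, skip
j=1: 3>-8, skip
j=2: -3>-8, skip
j=3: -10≤-8, i=0, swap(0,3) ⇒ [-10,3,-3,-2,-7,-6,-8]
j=4: -7>-8, skip
j=5: -6>-8, skip
swap(1,6) ⇒ [-10,-8,-3,-2,-7,-6,3]; return 1

1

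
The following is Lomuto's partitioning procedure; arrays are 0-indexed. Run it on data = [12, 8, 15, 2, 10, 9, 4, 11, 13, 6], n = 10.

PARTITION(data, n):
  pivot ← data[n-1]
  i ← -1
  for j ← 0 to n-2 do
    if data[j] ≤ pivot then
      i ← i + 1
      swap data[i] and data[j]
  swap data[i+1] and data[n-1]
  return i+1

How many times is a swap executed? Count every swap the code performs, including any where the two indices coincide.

pivot = data[9] = 6; i = -1
j=0: data[0]=12 > 6 → no swap
j=1: data[1]=8 > 6 → no swap
j=2: data[2]=15 > 6 → no swap
j=3: data[3]=2 ≤ 6 → i=0, swap data[0],data[3] → [2, 8, 15, 12, 10, 9, 4, 11, 13, 6]
j=4: data[4]=10 > 6 → no swap
j=5: data[5]=9 > 6 → no swap
j=6: data[6]=4 ≤ 6 → i=1, swap data[1],data[6] → [2, 4, 15, 12, 10, 9, 8, 11, 13, 6]
j=7: data[7]=11 > 6 → no swap
j=8: data[8]=13 > 6 → no swap
final swap data[2],data[9] → [2, 4, 6, 12, 10, 9, 8, 11, 13, 15]; return 2

3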